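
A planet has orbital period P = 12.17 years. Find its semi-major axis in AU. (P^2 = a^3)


a = P^(2/3) = 12.17^(2/3) = 5.2909

5.2909 AU


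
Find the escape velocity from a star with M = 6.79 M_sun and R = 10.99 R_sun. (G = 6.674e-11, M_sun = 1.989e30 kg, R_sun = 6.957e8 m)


M = 6.79 * 1.989e30 kg = 1.350531e+31 kg; R = 10.99 * 6.957e8 m = 7.645743e+09 m. v_esc = sqrt(2GM/R) = sqrt(2 * 6.674e-11 * 1.350531e+31 / 7.645743e+09) = 485568.5275

485568.5275 m/s


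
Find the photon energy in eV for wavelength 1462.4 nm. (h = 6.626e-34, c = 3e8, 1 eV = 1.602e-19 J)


E = hc/lambda = 6.626e-34 * 3e8 / 1.462e-06 = 1.359e-19 J = 0.8485 eV

0.8485 eV


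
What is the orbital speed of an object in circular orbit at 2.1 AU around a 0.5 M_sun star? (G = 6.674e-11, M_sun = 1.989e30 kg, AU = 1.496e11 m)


v = sqrt(GM/r) = sqrt(6.674e-11 * 9.945e+29 / 3.142e+11) = 14535.1678

14535.1678 m/s


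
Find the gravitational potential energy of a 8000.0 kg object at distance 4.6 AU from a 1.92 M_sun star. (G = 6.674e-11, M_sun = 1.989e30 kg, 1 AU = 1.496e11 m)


M = 1.92 * 1.989e30 kg = 3.81888e+30 kg; r = 4.6 AU * 1.496e11 m/AU = 6.8816e+11 m. U = -GM*m/r = -(6.674e-11 * 3.81888e+30 * 8000.0) / 6.8816e+11 = -2.963e+12

-2.963e+12 J


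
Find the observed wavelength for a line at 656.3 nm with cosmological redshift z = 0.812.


lam_obs = lam_emit * (1 + z) = 656.3 * (1 + 0.812) = 1189.2156

1189.2156 nm


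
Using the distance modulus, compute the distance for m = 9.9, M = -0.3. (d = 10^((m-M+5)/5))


d = 10^((m - M + 5)/5) = 10^((9.9 - -0.3 + 5)/5) = 1096.4782

1096.4782 pc


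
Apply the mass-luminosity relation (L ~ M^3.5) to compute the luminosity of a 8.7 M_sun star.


L/L_sun = (M/M_sun)^3.5 = 8.7^3.5 = 1942.3048

1942.3048 L_sun


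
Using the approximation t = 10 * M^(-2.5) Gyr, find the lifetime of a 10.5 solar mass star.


t = 10 * M^(-2.5) = 10 * 10.5^(-2.5) = 0.028

0.028 Gyr


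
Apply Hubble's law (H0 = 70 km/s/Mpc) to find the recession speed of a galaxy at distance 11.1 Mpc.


v = H0 * d = 70 * 11.1 = 777.0

777.0 km/s


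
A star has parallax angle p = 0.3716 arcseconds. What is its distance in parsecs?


d = 1/p = 1/0.3716 = 2.6911

2.6911 pc


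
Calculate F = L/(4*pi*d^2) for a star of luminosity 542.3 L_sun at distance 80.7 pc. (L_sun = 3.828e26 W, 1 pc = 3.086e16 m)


F = L / (4*pi*d^2) = 2.076e+29 / (4*pi*(2.490e+18)^2) = 2.664e-09

2.664e-09 W/m^2


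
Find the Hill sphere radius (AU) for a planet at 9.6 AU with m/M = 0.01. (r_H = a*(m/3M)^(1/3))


r_H = a * (m/3M)^(1/3) = 9.6 * (0.01/3)^(1/3) = 1.434

1.434 AU


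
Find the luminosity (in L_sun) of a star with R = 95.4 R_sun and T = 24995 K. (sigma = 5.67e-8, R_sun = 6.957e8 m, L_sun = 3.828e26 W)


R = 95.4 * 6.957e8 m = 6.636978e+10 m. L = 4*pi*R^2*sigma*T^4 = 4*pi*(6.636978e+10)^2 * 5.67e-8 * 24995^4 = 1.225028643e+33 W. L/L_sun = 1.225028643e+33 / 3.828e26 = 3.200e+06

3.200e+06 L_sun


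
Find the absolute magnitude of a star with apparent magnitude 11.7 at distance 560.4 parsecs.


M = m - 5*log10(d) + 5 = 11.7 - 5*log10(560.4) + 5 = 2.9575

2.9575


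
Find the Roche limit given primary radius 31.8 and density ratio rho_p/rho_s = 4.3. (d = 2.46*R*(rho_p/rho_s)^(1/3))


d_Roche = 2.46 * 31.8 * 4.3^(1/3) = 127.2092

127.2092


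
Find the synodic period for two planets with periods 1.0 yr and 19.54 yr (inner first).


1/P_syn = |1/P1 - 1/P2| = |1/1.0 - 1/19.54| => P_syn = 1.0539

1.0539 years


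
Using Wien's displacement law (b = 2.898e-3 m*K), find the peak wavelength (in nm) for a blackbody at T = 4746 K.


lam_max = b / T = 2.898e-3 / 4746 = 6.106e-07 m = 610.6195 nm

610.6195 nm


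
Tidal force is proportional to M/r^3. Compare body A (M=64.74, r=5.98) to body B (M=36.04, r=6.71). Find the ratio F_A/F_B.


Ratio = (M1/r1^3) / (M2/r2^3) = (64.74/5.98^3) / (36.04/6.71^3) = 2.5378

2.5378


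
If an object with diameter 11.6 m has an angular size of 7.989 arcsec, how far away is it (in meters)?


D = size / theta_rad, theta_rad = 7.989 * pi/(180*3600) = 3.873e-05, D = 299495.7757

299495.7757 m


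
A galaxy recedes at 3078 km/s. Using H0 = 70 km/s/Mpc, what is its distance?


d = v / H0 = 3078 / 70 = 43.9714

43.9714 Mpc


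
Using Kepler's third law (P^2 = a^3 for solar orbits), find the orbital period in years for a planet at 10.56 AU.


P = a^(3/2) = 10.56^1.5 = 34.3159

34.3159 years


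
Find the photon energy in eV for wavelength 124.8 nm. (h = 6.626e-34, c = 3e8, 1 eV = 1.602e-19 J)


E = hc/lambda = 6.626e-34 * 3e8 / 1.248e-07 = 1.593e-18 J = 9.9425 eV

9.9425 eV


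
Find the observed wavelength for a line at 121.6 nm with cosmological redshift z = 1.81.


lam_obs = lam_emit * (1 + z) = 121.6 * (1 + 1.81) = 341.696

341.696 nm


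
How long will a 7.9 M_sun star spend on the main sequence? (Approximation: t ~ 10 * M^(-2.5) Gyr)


t = 10 * M^(-2.5) = 10 * 7.9^(-2.5) = 0.057

0.057 Gyr


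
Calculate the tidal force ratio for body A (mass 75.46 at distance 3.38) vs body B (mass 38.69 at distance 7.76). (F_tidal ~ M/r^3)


Ratio = (M1/r1^3) / (M2/r2^3) = (75.46/3.38^3) / (38.69/7.76^3) = 23.6022

23.6022


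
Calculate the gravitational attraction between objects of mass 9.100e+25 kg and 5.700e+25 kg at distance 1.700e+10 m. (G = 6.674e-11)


F = G*m1*m2/r^2 = 6.674e-11 * 9.100e+25 * 5.700e+25 / (1.700e+10)^2 = 6.674e-11 * 5.187e+51 / 2.890e+20 = 1.198e+21

1.198e+21 N


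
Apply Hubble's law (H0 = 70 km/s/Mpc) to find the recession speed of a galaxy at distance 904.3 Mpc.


v = H0 * d = 70 * 904.3 = 63301.0

63301.0 km/s


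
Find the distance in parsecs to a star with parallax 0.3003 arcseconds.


d = 1/p = 1/0.3003 = 3.33

3.33 pc


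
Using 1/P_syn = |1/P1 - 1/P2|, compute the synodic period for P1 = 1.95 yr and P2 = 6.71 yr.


1/P_syn = |1/P1 - 1/P2| = |1/1.95 - 1/6.71| => P_syn = 2.7488

2.7488 years


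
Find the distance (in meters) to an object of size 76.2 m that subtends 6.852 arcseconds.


D = size / theta_rad, theta_rad = 6.852 * pi/(180*3600) = 3.322e-05, D = 2.294e+06

2.294e+06 m


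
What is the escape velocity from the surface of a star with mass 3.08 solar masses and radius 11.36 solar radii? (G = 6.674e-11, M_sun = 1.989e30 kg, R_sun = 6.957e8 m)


M = 3.08 * 1.989e30 kg = 6.12612e+30 kg; R = 11.36 * 6.957e8 m = 7.903152e+09 m. v_esc = sqrt(2GM/R) = sqrt(2 * 6.674e-11 * 6.12612e+30 / 7.903152e+09) = 321662.684

321662.684 m/s


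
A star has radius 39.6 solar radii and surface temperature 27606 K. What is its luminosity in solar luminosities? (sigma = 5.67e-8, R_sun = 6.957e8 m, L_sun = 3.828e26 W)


R = 39.6 * 6.957e8 m = 2.754972e+10 m. L = 4*pi*R^2*sigma*T^4 = 4*pi*(2.754972e+10)^2 * 5.67e-8 * 27606^4 = 3.140806898e+32 W. L/L_sun = 3.140806898e+32 / 3.828e26 = 820482.4707

820482.4707 L_sun


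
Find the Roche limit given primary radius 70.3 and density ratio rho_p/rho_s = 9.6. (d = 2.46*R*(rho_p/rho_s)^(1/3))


d_Roche = 2.46 * 70.3 * 9.6^(1/3) = 367.5481

367.5481


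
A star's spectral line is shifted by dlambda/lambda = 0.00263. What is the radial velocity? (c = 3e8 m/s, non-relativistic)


v = (dlambda/lambda) * c = 0.00263 * 3e8 = 789000.0

789000.0 m/s


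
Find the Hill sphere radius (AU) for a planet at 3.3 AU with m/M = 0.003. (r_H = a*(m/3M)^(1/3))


r_H = a * (m/3M)^(1/3) = 3.3 * (0.003/3)^(1/3) = 0.33

0.33 AU


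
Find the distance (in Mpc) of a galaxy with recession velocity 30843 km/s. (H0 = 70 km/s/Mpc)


d = v / H0 = 30843 / 70 = 440.6143

440.6143 Mpc


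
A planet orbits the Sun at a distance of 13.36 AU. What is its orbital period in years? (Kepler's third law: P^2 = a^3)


P = a^(3/2) = 13.36^1.5 = 48.8326

48.8326 years


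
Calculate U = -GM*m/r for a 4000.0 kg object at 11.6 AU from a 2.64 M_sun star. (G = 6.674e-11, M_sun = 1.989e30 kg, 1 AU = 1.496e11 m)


M = 2.64 * 1.989e30 kg = 5.25096e+30 kg; r = 11.6 AU * 1.496e11 m/AU = 1.73536e+12 m. U = -GM*m/r = -(6.674e-11 * 5.25096e+30 * 4000.0) / 1.73536e+12 = -8.078e+11

-8.078e+11 J


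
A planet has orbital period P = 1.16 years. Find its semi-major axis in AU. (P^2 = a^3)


a = P^(2/3) = 1.16^(2/3) = 1.104

1.104 AU


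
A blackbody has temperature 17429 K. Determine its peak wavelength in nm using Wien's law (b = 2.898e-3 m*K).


lam_max = b / T = 2.898e-3 / 17429 = 1.663e-07 m = 166.2746 nm

166.2746 nm


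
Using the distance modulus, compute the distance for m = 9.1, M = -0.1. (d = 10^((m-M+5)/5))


d = 10^((m - M + 5)/5) = 10^((9.1 - -0.1 + 5)/5) = 691.831

691.831 pc


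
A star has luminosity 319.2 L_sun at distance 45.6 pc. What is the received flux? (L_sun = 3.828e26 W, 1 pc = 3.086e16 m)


F = L / (4*pi*d^2) = 1.222e+29 / (4*pi*(1.407e+18)^2) = 4.910e-09

4.910e-09 W/m^2


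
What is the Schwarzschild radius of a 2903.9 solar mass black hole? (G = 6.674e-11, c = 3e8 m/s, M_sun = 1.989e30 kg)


M = 2903.9 * 1.989e30 kg = 5.7758571e+33 kg. rs = 2GM/c^2 = 2 * 6.674e-11 * 5.7758571e+33 / (3e8)^2 = 8.566e+06

8.566e+06 m


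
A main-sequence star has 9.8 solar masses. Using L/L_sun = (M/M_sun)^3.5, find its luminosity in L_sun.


L/L_sun = (M/M_sun)^3.5 = 9.8^3.5 = 2946.397

2946.397 L_sun


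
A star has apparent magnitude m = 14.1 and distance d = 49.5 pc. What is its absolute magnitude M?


M = m - 5*log10(d) + 5 = 14.1 - 5*log10(49.5) + 5 = 10.627

10.627


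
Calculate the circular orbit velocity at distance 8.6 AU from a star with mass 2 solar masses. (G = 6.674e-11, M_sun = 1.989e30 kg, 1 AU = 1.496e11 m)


v = sqrt(GM/r) = sqrt(6.674e-11 * 3.978e+30 / 1.287e+12) = 14365.16

14365.16 m/s


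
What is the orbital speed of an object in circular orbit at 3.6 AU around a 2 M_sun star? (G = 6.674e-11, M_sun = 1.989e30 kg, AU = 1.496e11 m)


v = sqrt(GM/r) = sqrt(6.674e-11 * 3.978e+30 / 5.386e+11) = 22202.8356

22202.8356 m/s


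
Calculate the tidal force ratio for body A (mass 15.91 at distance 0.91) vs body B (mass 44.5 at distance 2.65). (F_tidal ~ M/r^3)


Ratio = (M1/r1^3) / (M2/r2^3) = (15.91/0.91^3) / (44.5/2.65^3) = 8.8292

8.8292


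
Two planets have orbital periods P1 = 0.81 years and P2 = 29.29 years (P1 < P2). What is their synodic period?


1/P_syn = |1/P1 - 1/P2| = |1/0.81 - 1/29.29| => P_syn = 0.833

0.833 years


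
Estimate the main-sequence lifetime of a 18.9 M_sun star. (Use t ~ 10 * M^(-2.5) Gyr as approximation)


t = 10 * M^(-2.5) = 10 * 18.9^(-2.5) = 0.0064

0.0064 Gyr


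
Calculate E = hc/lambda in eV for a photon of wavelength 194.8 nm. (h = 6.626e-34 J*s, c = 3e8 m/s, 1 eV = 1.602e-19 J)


E = hc/lambda = 6.626e-34 * 3e8 / 1.948e-07 = 1.020e-18 J = 6.3697 eV

6.3697 eV


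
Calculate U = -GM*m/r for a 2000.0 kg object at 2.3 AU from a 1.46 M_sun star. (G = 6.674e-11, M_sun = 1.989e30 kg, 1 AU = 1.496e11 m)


M = 1.46 * 1.989e30 kg = 2.90394e+30 kg; r = 2.3 AU * 1.496e11 m/AU = 3.4408e+11 m. U = -GM*m/r = -(6.674e-11 * 2.90394e+30 * 2000.0) / 3.4408e+11 = -1.127e+12

-1.127e+12 J


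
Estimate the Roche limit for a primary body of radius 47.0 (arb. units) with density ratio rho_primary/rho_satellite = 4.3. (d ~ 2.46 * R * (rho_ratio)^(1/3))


d_Roche = 2.46 * 47.0 * 4.3^(1/3) = 188.0135

188.0135


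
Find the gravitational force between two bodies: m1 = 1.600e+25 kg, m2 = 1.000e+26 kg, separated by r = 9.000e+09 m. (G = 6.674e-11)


F = G*m1*m2/r^2 = 6.674e-11 * 1.600e+25 * 1.000e+26 / (9.000e+09)^2 = 6.674e-11 * 1.600e+51 / 8.100e+19 = 1.318e+21

1.318e+21 N


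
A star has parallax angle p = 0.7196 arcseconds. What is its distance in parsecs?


d = 1/p = 1/0.7196 = 1.3897

1.3897 pc


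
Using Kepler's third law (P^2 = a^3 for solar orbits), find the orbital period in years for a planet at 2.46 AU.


P = a^(3/2) = 2.46^1.5 = 3.8584

3.8584 years


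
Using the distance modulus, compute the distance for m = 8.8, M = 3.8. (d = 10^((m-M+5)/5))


d = 10^((m - M + 5)/5) = 10^((8.8 - 3.8 + 5)/5) = 100.0

100.0 pc


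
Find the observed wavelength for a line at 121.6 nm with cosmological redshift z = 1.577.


lam_obs = lam_emit * (1 + z) = 121.6 * (1 + 1.577) = 313.3632

313.3632 nm


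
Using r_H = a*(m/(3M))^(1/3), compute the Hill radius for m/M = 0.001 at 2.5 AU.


r_H = a * (m/3M)^(1/3) = 2.5 * (0.001/3)^(1/3) = 0.1733

0.1733 AU


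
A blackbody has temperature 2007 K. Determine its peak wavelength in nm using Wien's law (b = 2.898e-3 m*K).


lam_max = b / T = 2.898e-3 / 2007 = 1.444e-06 m = 1443.9462 nm

1443.9462 nm


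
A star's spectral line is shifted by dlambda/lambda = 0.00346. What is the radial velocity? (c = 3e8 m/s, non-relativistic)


v = (dlambda/lambda) * c = 0.00346 * 3e8 = 1.038e+06

1.038e+06 m/s


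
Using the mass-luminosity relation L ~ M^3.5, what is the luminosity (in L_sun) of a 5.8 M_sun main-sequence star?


L/L_sun = (M/M_sun)^3.5 = 5.8^3.5 = 469.8919

469.8919 L_sun


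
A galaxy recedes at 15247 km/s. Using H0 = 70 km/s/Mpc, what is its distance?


d = v / H0 = 15247 / 70 = 217.8143

217.8143 Mpc


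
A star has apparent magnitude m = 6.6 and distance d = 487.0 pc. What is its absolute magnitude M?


M = m - 5*log10(d) + 5 = 6.6 - 5*log10(487.0) + 5 = -1.8376

-1.8376


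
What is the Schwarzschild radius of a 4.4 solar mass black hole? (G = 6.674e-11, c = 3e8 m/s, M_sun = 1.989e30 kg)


M = 4.4 * 1.989e30 kg = 8.7516e+30 kg. rs = 2GM/c^2 = 2 * 6.674e-11 * 8.7516e+30 / (3e8)^2 = 12979.5952

12979.5952 m


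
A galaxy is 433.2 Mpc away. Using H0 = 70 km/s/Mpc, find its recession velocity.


v = H0 * d = 70 * 433.2 = 30324.0

30324.0 km/s


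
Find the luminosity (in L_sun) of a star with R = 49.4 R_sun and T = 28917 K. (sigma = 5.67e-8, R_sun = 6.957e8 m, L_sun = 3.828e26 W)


R = 49.4 * 6.957e8 m = 3.436758e+10 m. L = 4*pi*R^2*sigma*T^4 = 4*pi*(3.436758e+10)^2 * 5.67e-8 * 28917^4 = 5.884421417e+32 W. L/L_sun = 5.884421417e+32 / 3.828e26 = 1.537e+06

1.537e+06 L_sun


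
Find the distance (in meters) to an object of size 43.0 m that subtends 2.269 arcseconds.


D = size / theta_rad, theta_rad = 2.269 * pi/(180*3600) = 1.100e-05, D = 3.909e+06

3.909e+06 m


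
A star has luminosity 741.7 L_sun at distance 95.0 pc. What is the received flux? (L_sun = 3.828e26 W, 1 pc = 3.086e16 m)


F = L / (4*pi*d^2) = 2.839e+29 / (4*pi*(2.932e+18)^2) = 2.629e-09

2.629e-09 W/m^2


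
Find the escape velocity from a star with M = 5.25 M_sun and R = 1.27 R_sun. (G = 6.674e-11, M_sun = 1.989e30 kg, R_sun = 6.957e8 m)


M = 5.25 * 1.989e30 kg = 1.044225e+31 kg; R = 1.27 * 6.957e8 m = 8.83539e+08 m. v_esc = sqrt(2GM/R) = sqrt(2 * 6.674e-11 * 1.044225e+31 / 8.83539e+08) = 1.256e+06

1.256e+06 m/s


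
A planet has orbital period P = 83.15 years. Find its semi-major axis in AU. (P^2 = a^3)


a = P^(2/3) = 83.15^(2/3) = 19.0506

19.0506 AU


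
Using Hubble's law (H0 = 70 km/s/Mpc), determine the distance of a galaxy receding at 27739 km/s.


d = v / H0 = 27739 / 70 = 396.2714

396.2714 Mpc


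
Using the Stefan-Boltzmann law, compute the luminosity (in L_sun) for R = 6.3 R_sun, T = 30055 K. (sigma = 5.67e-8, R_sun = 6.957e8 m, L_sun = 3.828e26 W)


R = 6.3 * 6.957e8 m = 4.38291e+09 m. L = 4*pi*R^2*sigma*T^4 = 4*pi*(4.38291e+09)^2 * 5.67e-8 * 30055^4 = 1.116824565e+31 W. L/L_sun = 1.116824565e+31 / 3.828e26 = 29175.1454

29175.1454 L_sun


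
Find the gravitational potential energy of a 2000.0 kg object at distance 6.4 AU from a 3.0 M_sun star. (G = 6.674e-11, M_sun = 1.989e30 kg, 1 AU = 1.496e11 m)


M = 3.0 * 1.989e30 kg = 5.967e+30 kg; r = 6.4 AU * 1.496e11 m/AU = 9.5744e+11 m. U = -GM*m/r = -(6.674e-11 * 5.967e+30 * 2000.0) / 9.5744e+11 = -8.319e+11

-8.319e+11 J


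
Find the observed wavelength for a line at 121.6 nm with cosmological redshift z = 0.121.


lam_obs = lam_emit * (1 + z) = 121.6 * (1 + 0.121) = 136.3136

136.3136 nm


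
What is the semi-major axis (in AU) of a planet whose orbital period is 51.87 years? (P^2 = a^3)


a = P^(2/3) = 51.87^(2/3) = 13.9084

13.9084 AU


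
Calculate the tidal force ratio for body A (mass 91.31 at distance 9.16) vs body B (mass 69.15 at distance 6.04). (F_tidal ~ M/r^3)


Ratio = (M1/r1^3) / (M2/r2^3) = (91.31/9.16^3) / (69.15/6.04^3) = 0.3786

0.3786


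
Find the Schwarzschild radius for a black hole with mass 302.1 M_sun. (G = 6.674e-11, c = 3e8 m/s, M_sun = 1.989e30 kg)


M = 302.1 * 1.989e30 kg = 6.008769e+32 kg. rs = 2GM/c^2 = 2 * 6.674e-11 * 6.008769e+32 / (3e8)^2 = 891167.2068

891167.2068 m


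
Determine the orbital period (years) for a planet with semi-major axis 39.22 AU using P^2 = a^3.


P = a^(3/2) = 39.22^1.5 = 245.6187

245.6187 years


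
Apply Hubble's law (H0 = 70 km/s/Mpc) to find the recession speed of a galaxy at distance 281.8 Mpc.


v = H0 * d = 70 * 281.8 = 19726.0

19726.0 km/s


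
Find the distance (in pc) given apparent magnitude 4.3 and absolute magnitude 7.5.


d = 10^((m - M + 5)/5) = 10^((4.3 - 7.5 + 5)/5) = 2.2909

2.2909 pc


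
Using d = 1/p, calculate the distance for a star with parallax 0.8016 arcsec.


d = 1/p = 1/0.8016 = 1.2475

1.2475 pc


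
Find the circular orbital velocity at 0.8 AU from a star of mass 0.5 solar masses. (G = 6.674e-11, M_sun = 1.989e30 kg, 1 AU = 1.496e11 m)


v = sqrt(GM/r) = sqrt(6.674e-11 * 9.945e+29 / 1.197e+11) = 23549.6634

23549.6634 m/s


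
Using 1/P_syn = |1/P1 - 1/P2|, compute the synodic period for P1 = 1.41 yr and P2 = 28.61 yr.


1/P_syn = |1/P1 - 1/P2| = |1/1.41 - 1/28.61| => P_syn = 1.4831

1.4831 years


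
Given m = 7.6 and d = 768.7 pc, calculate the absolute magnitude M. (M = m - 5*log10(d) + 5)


M = m - 5*log10(d) + 5 = 7.6 - 5*log10(768.7) + 5 = -1.8288

-1.8288


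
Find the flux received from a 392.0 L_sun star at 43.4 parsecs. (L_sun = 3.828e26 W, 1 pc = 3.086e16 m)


F = L / (4*pi*d^2) = 1.501e+29 / (4*pi*(1.339e+18)^2) = 6.657e-09

6.657e-09 W/m^2


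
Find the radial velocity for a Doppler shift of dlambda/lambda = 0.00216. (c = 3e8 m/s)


v = (dlambda/lambda) * c = 0.00216 * 3e8 = 648000.0

648000.0 m/s


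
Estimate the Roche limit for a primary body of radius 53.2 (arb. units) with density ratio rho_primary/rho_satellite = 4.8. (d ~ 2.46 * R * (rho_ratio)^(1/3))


d_Roche = 2.46 * 53.2 * 4.8^(1/3) = 220.7634

220.7634


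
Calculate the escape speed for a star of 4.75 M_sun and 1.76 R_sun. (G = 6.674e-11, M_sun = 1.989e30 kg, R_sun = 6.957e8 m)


M = 4.75 * 1.989e30 kg = 9.44775e+30 kg; R = 1.76 * 6.957e8 m = 1.224432e+09 m. v_esc = sqrt(2GM/R) = sqrt(2 * 6.674e-11 * 9.44775e+30 / 1.224432e+09) = 1.015e+06

1.015e+06 m/s


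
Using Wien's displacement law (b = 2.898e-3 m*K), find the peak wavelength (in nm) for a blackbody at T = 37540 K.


lam_max = b / T = 2.898e-3 / 37540 = 7.720e-08 m = 77.1977 nm

77.1977 nm


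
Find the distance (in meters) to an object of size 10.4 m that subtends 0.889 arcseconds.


D = size / theta_rad, theta_rad = 0.889 * pi/(180*3600) = 4.310e-06, D = 2.413e+06

2.413e+06 m


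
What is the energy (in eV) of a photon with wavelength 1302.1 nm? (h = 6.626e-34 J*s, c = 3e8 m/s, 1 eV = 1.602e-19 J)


E = hc/lambda = 6.626e-34 * 3e8 / 1.302e-06 = 1.527e-19 J = 0.9529 eV

0.9529 eV


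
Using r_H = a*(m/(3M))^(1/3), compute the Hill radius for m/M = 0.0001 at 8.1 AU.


r_H = a * (m/3M)^(1/3) = 8.1 * (0.0001/3)^(1/3) = 0.2607

0.2607 AU


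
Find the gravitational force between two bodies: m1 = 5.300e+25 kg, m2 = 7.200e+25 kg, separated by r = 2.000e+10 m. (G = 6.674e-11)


F = G*m1*m2/r^2 = 6.674e-11 * 5.300e+25 * 7.200e+25 / (2.000e+10)^2 = 6.674e-11 * 3.816e+51 / 4.000e+20 = 6.367e+20

6.367e+20 N


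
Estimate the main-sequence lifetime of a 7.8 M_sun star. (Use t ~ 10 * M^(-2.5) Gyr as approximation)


t = 10 * M^(-2.5) = 10 * 7.8^(-2.5) = 0.0589

0.0589 Gyr


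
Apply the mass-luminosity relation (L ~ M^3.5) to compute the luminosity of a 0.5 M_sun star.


L/L_sun = (M/M_sun)^3.5 = 0.5^3.5 = 0.0884

0.0884 L_sun


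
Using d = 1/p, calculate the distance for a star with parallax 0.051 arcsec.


d = 1/p = 1/0.051 = 19.6078

19.6078 pc


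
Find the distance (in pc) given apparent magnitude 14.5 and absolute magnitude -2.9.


d = 10^((m - M + 5)/5) = 10^((14.5 - -2.9 + 5)/5) = 30199.5172

30199.5172 pc


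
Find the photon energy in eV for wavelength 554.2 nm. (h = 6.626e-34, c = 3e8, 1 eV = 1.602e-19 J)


E = hc/lambda = 6.626e-34 * 3e8 / 5.542e-07 = 3.587e-19 J = 2.2389 eV

2.2389 eV


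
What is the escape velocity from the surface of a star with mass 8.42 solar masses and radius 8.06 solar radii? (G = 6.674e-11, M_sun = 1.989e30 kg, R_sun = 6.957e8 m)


M = 8.42 * 1.989e30 kg = 1.674738e+31 kg; R = 8.06 * 6.957e8 m = 5.607342e+09 m. v_esc = sqrt(2GM/R) = sqrt(2 * 6.674e-11 * 1.674738e+31 / 5.607342e+09) = 631397.7264

631397.7264 m/s


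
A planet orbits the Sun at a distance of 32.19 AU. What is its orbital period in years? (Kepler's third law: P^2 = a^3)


P = a^(3/2) = 32.19^1.5 = 182.6339

182.6339 years


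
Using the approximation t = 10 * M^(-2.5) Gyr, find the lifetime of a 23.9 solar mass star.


t = 10 * M^(-2.5) = 10 * 23.9^(-2.5) = 0.0036

0.0036 Gyr


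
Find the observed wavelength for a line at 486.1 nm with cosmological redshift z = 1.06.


lam_obs = lam_emit * (1 + z) = 486.1 * (1 + 1.06) = 1001.366

1001.366 nm


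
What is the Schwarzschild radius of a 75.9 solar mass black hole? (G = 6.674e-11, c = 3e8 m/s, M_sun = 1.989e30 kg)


M = 75.9 * 1.989e30 kg = 1.509651e+32 kg. rs = 2GM/c^2 = 2 * 6.674e-11 * 1.509651e+32 / (3e8)^2 = 223898.0172

223898.0172 m


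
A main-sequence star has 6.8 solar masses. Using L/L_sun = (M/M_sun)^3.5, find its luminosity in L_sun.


L/L_sun = (M/M_sun)^3.5 = 6.8^3.5 = 819.9383

819.9383 L_sun


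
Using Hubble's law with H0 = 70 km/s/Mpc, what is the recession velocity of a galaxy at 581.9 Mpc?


v = H0 * d = 70 * 581.9 = 40733.0

40733.0 km/s


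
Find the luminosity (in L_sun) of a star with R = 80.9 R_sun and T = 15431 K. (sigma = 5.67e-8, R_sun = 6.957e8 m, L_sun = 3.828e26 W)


R = 80.9 * 6.957e8 m = 5.628213e+10 m. L = 4*pi*R^2*sigma*T^4 = 4*pi*(5.628213e+10)^2 * 5.67e-8 * 15431^4 = 1.279706152e+32 W. L/L_sun = 1.279706152e+32 / 3.828e26 = 334301.5027

334301.5027 L_sun


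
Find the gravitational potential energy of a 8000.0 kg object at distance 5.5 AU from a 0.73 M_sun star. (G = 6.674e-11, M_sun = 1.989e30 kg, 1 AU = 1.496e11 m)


M = 0.73 * 1.989e30 kg = 1.45197e+30 kg; r = 5.5 AU * 1.496e11 m/AU = 8.228e+11 m. U = -GM*m/r = -(6.674e-11 * 1.45197e+30 * 8000.0) / 8.228e+11 = -9.422e+11

-9.422e+11 J


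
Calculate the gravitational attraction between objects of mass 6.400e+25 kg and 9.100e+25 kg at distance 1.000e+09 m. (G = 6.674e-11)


F = G*m1*m2/r^2 = 6.674e-11 * 6.400e+25 * 9.100e+25 / (1.000e+09)^2 = 6.674e-11 * 5.824e+51 / 1.000e+18 = 3.887e+23

3.887e+23 N


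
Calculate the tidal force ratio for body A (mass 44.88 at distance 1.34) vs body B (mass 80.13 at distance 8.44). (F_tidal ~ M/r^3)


Ratio = (M1/r1^3) / (M2/r2^3) = (44.88/1.34^3) / (80.13/8.44^3) = 139.9493

139.9493


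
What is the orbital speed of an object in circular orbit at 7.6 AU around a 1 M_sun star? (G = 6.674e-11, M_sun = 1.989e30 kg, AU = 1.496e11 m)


v = sqrt(GM/r) = sqrt(6.674e-11 * 1.989e+30 / 1.137e+12) = 10805.3266

10805.3266 m/s


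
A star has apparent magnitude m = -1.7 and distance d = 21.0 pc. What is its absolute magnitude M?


M = m - 5*log10(d) + 5 = -1.7 - 5*log10(21.0) + 5 = -3.3111

-3.3111


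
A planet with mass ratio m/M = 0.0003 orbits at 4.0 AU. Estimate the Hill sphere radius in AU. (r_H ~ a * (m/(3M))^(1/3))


r_H = a * (m/3M)^(1/3) = 4.0 * (0.0003/3)^(1/3) = 0.1857

0.1857 AU


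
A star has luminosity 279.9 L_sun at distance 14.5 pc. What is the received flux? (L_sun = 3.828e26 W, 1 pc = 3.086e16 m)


F = L / (4*pi*d^2) = 1.071e+29 / (4*pi*(4.475e+17)^2) = 4.258e-08

4.258e-08 W/m^2


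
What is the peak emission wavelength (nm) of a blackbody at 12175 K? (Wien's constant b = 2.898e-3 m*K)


lam_max = b / T = 2.898e-3 / 12175 = 2.380e-07 m = 238.0287 nm

238.0287 nm


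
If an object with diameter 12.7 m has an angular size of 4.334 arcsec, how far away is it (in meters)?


D = size / theta_rad, theta_rad = 4.334 * pi/(180*3600) = 2.101e-05, D = 604421.5596

604421.5596 m


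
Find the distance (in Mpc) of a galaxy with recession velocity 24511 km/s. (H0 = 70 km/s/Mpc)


d = v / H0 = 24511 / 70 = 350.1571

350.1571 Mpc


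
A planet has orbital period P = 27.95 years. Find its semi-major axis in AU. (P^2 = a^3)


a = P^(2/3) = 27.95^(2/3) = 9.2099

9.2099 AU


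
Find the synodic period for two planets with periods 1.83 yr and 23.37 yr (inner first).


1/P_syn = |1/P1 - 1/P2| = |1/1.83 - 1/23.37| => P_syn = 1.9855

1.9855 years


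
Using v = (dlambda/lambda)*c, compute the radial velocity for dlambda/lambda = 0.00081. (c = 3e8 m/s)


v = (dlambda/lambda) * c = 0.00081 * 3e8 = 243000.0

243000.0 m/s


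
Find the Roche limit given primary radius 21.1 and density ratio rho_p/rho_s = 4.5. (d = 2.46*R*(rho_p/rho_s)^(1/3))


d_Roche = 2.46 * 21.1 * 4.5^(1/3) = 85.6949

85.6949


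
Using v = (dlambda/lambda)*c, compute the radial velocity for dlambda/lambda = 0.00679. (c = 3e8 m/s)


v = (dlambda/lambda) * c = 0.00679 * 3e8 = 2.037e+06

2.037e+06 m/s


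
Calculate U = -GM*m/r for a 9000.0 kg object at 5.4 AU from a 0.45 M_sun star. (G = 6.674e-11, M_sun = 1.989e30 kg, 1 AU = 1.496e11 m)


M = 0.45 * 1.989e30 kg = 8.9505e+29 kg; r = 5.4 AU * 1.496e11 m/AU = 8.0784e+11 m. U = -GM*m/r = -(6.674e-11 * 8.9505e+29 * 9000.0) / 8.0784e+11 = -6.655e+11

-6.655e+11 J


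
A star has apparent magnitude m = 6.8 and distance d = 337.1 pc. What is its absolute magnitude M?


M = m - 5*log10(d) + 5 = 6.8 - 5*log10(337.1) + 5 = -0.8388

-0.8388


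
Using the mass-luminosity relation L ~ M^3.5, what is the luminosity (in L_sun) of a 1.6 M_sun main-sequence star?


L/L_sun = (M/M_sun)^3.5 = 1.6^3.5 = 5.1811

5.1811 L_sun


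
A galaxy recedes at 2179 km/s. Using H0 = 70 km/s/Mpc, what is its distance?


d = v / H0 = 2179 / 70 = 31.1286

31.1286 Mpc


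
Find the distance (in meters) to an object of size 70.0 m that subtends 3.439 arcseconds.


D = size / theta_rad, theta_rad = 3.439 * pi/(180*3600) = 1.667e-05, D = 4.198e+06

4.198e+06 m


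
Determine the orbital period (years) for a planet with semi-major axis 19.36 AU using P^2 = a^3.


P = a^(3/2) = 19.36^1.5 = 85.184

85.184 years


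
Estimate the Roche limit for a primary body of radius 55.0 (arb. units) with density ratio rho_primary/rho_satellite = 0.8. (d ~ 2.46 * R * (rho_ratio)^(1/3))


d_Roche = 2.46 * 55.0 * 0.8^(1/3) = 125.6014

125.6014


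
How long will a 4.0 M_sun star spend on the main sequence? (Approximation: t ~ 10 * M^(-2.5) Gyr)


t = 10 * M^(-2.5) = 10 * 4.0^(-2.5) = 0.3125

0.3125 Gyr


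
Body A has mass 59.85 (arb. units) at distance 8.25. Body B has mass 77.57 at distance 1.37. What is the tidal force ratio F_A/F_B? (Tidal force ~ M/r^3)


Ratio = (M1/r1^3) / (M2/r2^3) = (59.85/8.25^3) / (77.57/1.37^3) = 0.0035

0.0035


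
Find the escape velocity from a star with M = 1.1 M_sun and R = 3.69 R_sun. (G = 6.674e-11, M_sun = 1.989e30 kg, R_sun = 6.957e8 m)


M = 1.1 * 1.989e30 kg = 2.1879e+30 kg; R = 3.69 * 6.957e8 m = 2.567133e+09 m. v_esc = sqrt(2GM/R) = sqrt(2 * 6.674e-11 * 2.1879e+30 / 2.567133e+09) = 337285.4823

337285.4823 m/s


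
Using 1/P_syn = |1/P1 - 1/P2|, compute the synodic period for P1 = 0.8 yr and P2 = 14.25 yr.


1/P_syn = |1/P1 - 1/P2| = |1/0.8 - 1/14.25| => P_syn = 0.8476

0.8476 years


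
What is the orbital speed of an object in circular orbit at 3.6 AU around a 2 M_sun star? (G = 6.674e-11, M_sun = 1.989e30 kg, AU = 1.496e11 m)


v = sqrt(GM/r) = sqrt(6.674e-11 * 3.978e+30 / 5.386e+11) = 22202.8356

22202.8356 m/s


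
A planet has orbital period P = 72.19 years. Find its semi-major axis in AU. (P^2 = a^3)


a = P^(2/3) = 72.19^(2/3) = 17.3374

17.3374 AU


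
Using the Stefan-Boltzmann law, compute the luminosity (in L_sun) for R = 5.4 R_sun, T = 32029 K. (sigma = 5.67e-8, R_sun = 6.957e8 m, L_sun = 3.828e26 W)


R = 5.4 * 6.957e8 m = 3.75678e+09 m. L = 4*pi*R^2*sigma*T^4 = 4*pi*(3.75678e+09)^2 * 5.67e-8 * 32029^4 = 1.058273612e+31 W. L/L_sun = 1.058273612e+31 / 3.828e26 = 27645.6011

27645.6011 L_sun


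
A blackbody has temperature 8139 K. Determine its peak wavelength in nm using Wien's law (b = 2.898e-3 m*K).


lam_max = b / T = 2.898e-3 / 8139 = 3.561e-07 m = 356.0634 nm

356.0634 nm


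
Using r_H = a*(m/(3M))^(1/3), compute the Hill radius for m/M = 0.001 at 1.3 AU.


r_H = a * (m/3M)^(1/3) = 1.3 * (0.001/3)^(1/3) = 0.0901

0.0901 AU


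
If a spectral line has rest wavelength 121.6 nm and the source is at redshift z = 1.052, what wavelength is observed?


lam_obs = lam_emit * (1 + z) = 121.6 * (1 + 1.052) = 249.5232

249.5232 nm


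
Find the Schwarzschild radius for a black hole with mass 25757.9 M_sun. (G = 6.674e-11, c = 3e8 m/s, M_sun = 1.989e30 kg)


M = 25757.9 * 1.989e30 kg = 5.12324631e+34 kg. rs = 2GM/c^2 = 2 * 6.674e-11 * 5.12324631e+34 / (3e8)^2 = 7.598e+07

7.598e+07 m


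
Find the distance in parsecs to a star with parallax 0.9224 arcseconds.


d = 1/p = 1/0.9224 = 1.0841

1.0841 pc


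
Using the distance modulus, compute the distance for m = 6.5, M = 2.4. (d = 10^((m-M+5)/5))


d = 10^((m - M + 5)/5) = 10^((6.5 - 2.4 + 5)/5) = 66.0693

66.0693 pc


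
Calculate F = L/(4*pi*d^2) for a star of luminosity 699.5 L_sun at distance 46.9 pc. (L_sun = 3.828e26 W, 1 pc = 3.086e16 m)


F = L / (4*pi*d^2) = 2.678e+29 / (4*pi*(1.447e+18)^2) = 1.017e-08

1.017e-08 W/m^2


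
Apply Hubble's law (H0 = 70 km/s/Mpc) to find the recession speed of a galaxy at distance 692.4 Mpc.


v = H0 * d = 70 * 692.4 = 48468.0

48468.0 km/s


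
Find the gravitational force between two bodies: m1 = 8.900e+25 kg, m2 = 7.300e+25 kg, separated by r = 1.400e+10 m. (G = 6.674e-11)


F = G*m1*m2/r^2 = 6.674e-11 * 8.900e+25 * 7.300e+25 / (1.400e+10)^2 = 6.674e-11 * 6.497e+51 / 1.960e+20 = 2.212e+21

2.212e+21 N


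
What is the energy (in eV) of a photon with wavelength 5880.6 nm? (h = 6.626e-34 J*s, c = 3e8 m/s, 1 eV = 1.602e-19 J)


E = hc/lambda = 6.626e-34 * 3e8 / 5.881e-06 = 3.380e-20 J = 0.211 eV

0.211 eV


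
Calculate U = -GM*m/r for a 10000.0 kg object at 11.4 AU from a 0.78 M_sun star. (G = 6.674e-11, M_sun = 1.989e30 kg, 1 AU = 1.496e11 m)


M = 0.78 * 1.989e30 kg = 1.55142e+30 kg; r = 11.4 AU * 1.496e11 m/AU = 1.70544e+12 m. U = -GM*m/r = -(6.674e-11 * 1.55142e+30 * 10000.0) / 1.70544e+12 = -6.071e+11

-6.071e+11 J


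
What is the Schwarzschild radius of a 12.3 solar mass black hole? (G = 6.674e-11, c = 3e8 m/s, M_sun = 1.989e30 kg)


M = 12.3 * 1.989e30 kg = 2.44647e+31 kg. rs = 2GM/c^2 = 2 * 6.674e-11 * 2.44647e+31 / (3e8)^2 = 36283.8684

36283.8684 m


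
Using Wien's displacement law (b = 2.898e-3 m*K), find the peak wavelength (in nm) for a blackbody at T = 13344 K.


lam_max = b / T = 2.898e-3 / 13344 = 2.172e-07 m = 217.1763 nm

217.1763 nm


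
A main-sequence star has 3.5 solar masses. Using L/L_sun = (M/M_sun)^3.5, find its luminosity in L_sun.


L/L_sun = (M/M_sun)^3.5 = 3.5^3.5 = 80.2118

80.2118 L_sun


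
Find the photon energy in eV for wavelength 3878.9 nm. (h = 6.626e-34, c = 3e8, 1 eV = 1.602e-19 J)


E = hc/lambda = 6.626e-34 * 3e8 / 3.879e-06 = 5.125e-20 J = 0.3199 eV

0.3199 eV


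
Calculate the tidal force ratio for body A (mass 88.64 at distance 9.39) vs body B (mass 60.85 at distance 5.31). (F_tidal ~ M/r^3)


Ratio = (M1/r1^3) / (M2/r2^3) = (88.64/9.39^3) / (60.85/5.31^3) = 0.2634

0.2634


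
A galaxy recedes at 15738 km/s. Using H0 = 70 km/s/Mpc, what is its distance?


d = v / H0 = 15738 / 70 = 224.8286

224.8286 Mpc


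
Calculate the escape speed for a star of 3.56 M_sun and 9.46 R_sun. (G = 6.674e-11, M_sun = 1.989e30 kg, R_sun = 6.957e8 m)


M = 3.56 * 1.989e30 kg = 7.08084e+30 kg; R = 9.46 * 6.957e8 m = 6.581322e+09 m. v_esc = sqrt(2GM/R) = sqrt(2 * 6.674e-11 * 7.08084e+30 / 6.581322e+09) = 378960.4781

378960.4781 m/s


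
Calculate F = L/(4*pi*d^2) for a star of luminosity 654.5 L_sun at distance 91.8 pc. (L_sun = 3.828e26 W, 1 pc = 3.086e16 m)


F = L / (4*pi*d^2) = 2.505e+29 / (4*pi*(2.833e+18)^2) = 2.484e-09

2.484e-09 W/m^2


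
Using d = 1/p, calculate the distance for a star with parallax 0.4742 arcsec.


d = 1/p = 1/0.4742 = 2.1088

2.1088 pc


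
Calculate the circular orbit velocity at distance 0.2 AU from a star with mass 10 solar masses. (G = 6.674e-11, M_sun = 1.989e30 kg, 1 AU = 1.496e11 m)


v = sqrt(GM/r) = sqrt(6.674e-11 * 1.989e+31 / 2.992e+10) = 210634.5931

210634.5931 m/s


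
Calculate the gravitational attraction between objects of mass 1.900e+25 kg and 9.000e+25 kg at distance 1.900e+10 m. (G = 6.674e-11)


F = G*m1*m2/r^2 = 6.674e-11 * 1.900e+25 * 9.000e+25 / (1.900e+10)^2 = 6.674e-11 * 1.710e+51 / 3.610e+20 = 3.161e+20

3.161e+20 N


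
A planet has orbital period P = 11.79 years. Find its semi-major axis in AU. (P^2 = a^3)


a = P^(2/3) = 11.79^(2/3) = 5.1802

5.1802 AU


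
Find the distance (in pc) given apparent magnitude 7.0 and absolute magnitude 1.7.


d = 10^((m - M + 5)/5) = 10^((7.0 - 1.7 + 5)/5) = 114.8154

114.8154 pc


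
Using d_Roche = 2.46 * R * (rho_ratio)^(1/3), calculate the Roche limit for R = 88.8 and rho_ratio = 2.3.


d_Roche = 2.46 * 88.8 * 2.3^(1/3) = 288.3527

288.3527


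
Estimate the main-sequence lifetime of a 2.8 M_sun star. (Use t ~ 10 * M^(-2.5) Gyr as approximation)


t = 10 * M^(-2.5) = 10 * 2.8^(-2.5) = 0.7623

0.7623 Gyr


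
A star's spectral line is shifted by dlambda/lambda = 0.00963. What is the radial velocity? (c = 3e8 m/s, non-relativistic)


v = (dlambda/lambda) * c = 0.00963 * 3e8 = 2.889e+06

2.889e+06 m/s


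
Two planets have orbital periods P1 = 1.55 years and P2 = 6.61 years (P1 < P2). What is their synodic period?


1/P_syn = |1/P1 - 1/P2| = |1/1.55 - 1/6.61| => P_syn = 2.0248

2.0248 years


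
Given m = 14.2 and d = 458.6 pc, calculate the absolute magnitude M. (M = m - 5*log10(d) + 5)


M = m - 5*log10(d) + 5 = 14.2 - 5*log10(458.6) + 5 = 5.8928

5.8928


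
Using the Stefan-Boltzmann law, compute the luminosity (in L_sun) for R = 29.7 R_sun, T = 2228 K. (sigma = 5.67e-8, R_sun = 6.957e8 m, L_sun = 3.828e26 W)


R = 29.7 * 6.957e8 m = 2.066229e+10 m. L = 4*pi*R^2*sigma*T^4 = 4*pi*(2.066229e+10)^2 * 5.67e-8 * 2228^4 = 7.495672002e+27 W. L/L_sun = 7.495672002e+27 / 3.828e26 = 19.5812

19.5812 L_sun


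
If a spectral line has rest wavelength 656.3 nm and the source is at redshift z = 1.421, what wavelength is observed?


lam_obs = lam_emit * (1 + z) = 656.3 * (1 + 1.421) = 1588.9023

1588.9023 nm


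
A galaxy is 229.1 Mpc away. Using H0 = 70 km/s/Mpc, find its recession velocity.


v = H0 * d = 70 * 229.1 = 16037.0

16037.0 km/s


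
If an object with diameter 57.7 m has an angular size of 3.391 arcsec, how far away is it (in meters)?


D = size / theta_rad, theta_rad = 3.391 * pi/(180*3600) = 1.644e-05, D = 3.510e+06

3.510e+06 m


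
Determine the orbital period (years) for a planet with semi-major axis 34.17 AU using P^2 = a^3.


P = a^(3/2) = 34.17^1.5 = 199.7411

199.7411 years


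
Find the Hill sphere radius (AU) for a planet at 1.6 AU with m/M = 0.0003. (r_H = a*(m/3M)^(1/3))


r_H = a * (m/3M)^(1/3) = 1.6 * (0.0003/3)^(1/3) = 0.0743

0.0743 AU


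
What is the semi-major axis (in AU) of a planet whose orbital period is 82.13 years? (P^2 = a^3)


a = P^(2/3) = 82.13^(2/3) = 18.8945

18.8945 AU


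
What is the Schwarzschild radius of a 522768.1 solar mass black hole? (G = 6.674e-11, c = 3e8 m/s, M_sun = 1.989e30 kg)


M = 522768.1 * 1.989e30 kg = 1.039785751e+36 kg. rs = 2GM/c^2 = 2 * 6.674e-11 * 1.039785751e+36 / (3e8)^2 = 1.542e+09

1.542e+09 m


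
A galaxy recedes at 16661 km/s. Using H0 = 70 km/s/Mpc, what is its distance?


d = v / H0 = 16661 / 70 = 238.0143

238.0143 Mpc


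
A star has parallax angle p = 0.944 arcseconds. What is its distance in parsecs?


d = 1/p = 1/0.944 = 1.0593

1.0593 pc


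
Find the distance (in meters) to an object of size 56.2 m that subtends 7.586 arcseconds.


D = size / theta_rad, theta_rad = 7.586 * pi/(180*3600) = 3.678e-05, D = 1.528e+06

1.528e+06 m


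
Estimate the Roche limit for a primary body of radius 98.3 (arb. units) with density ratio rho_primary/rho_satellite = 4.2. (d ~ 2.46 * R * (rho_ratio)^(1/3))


d_Roche = 2.46 * 98.3 * 4.2^(1/3) = 390.1561

390.1561


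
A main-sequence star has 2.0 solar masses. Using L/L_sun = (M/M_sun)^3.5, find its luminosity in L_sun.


L/L_sun = (M/M_sun)^3.5 = 2.0^3.5 = 11.3137

11.3137 L_sun


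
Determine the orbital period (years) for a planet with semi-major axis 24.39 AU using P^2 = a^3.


P = a^(3/2) = 24.39^1.5 = 120.453

120.453 years


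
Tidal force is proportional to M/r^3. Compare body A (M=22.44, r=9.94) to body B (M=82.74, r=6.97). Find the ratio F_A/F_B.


Ratio = (M1/r1^3) / (M2/r2^3) = (22.44/9.94^3) / (82.74/6.97^3) = 0.0935

0.0935


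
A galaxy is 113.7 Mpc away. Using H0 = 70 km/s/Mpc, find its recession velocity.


v = H0 * d = 70 * 113.7 = 7959.0

7959.0 km/s


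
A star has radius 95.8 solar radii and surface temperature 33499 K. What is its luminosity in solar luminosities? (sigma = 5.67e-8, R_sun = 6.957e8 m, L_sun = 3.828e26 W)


R = 95.8 * 6.957e8 m = 6.664806e+10 m. L = 4*pi*R^2*sigma*T^4 = 4*pi*(6.664806e+10)^2 * 5.67e-8 * 33499^4 = 3.985614765e+33 W. L/L_sun = 3.985614765e+33 / 3.828e26 = 1.041e+07

1.041e+07 L_sun


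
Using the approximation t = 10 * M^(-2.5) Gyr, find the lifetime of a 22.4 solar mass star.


t = 10 * M^(-2.5) = 10 * 22.4^(-2.5) = 0.0042

0.0042 Gyr


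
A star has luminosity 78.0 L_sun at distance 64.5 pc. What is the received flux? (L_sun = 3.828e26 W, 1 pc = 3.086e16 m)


F = L / (4*pi*d^2) = 2.986e+28 / (4*pi*(1.990e+18)^2) = 5.997e-10

5.997e-10 W/m^2


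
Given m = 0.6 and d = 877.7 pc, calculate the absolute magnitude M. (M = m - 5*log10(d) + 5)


M = m - 5*log10(d) + 5 = 0.6 - 5*log10(877.7) + 5 = -9.1167

-9.1167


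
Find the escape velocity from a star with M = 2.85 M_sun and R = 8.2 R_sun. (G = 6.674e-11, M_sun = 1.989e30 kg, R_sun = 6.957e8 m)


M = 2.85 * 1.989e30 kg = 5.66865e+30 kg; R = 8.2 * 6.957e8 m = 5.70474e+09 m. v_esc = sqrt(2GM/R) = sqrt(2 * 6.674e-11 * 5.66865e+30 / 5.70474e+09) = 364191.657

364191.657 m/s


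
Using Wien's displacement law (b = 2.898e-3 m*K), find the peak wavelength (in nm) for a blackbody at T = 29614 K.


lam_max = b / T = 2.898e-3 / 29614 = 9.786e-08 m = 97.8591 nm

97.8591 nm


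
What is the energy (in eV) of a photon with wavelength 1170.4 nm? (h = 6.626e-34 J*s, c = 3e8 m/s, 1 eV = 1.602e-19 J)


E = hc/lambda = 6.626e-34 * 3e8 / 1.170e-06 = 1.698e-19 J = 1.0602 eV

1.0602 eV


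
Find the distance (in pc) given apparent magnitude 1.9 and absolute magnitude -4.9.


d = 10^((m - M + 5)/5) = 10^((1.9 - -4.9 + 5)/5) = 229.0868

229.0868 pc


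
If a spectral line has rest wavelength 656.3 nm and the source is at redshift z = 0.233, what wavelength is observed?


lam_obs = lam_emit * (1 + z) = 656.3 * (1 + 0.233) = 809.2179

809.2179 nm
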